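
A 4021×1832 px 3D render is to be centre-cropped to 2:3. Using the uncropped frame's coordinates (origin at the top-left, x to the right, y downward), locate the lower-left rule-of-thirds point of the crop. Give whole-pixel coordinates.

(1807, 1221)

4021/1832 > 2/3, so the 2:3 crop keeps the full height 1832 and trims width to 1832 × 2/3 = 1221.33 px.
Left offset = (4021 − 1221.33)/2 = 1399.83 px; top offset = 0.
Lower-left is one-third across and two-thirds down within the crop:
x = 1399.83 + 1 × 1221.33/3 ≈ 1807; y = 0.00 + 2 × 1832.00/3 ≈ 1221.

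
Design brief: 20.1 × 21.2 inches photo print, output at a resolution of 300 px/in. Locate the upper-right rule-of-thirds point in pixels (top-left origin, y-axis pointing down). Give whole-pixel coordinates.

x = 4020 px, y = 2120 px

In pixels the canvas is 20.1 × 300 = 6030 wide and 21.2 × 300 = 6360 tall.
The upper-right point is two-thirds across and one-third down:
x = 2 × 6030/3 ≈ 4020; y = 1 × 6360/3 ≈ 2120.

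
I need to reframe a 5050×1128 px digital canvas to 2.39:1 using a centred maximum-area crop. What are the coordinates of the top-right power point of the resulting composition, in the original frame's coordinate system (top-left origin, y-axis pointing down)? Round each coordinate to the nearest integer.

(2974, 376)

5050/1128 > 2.39/1, so the 2.39:1 crop keeps the full height 1128 and trims width to 1128 × 2.39/1 = 2695.92 px.
Left offset = (5050 − 2695.92)/2 = 1177.04 px; top offset = 0.
Top-right is two-thirds across and one-third down within the crop:
x = 1177.04 + 2 × 2695.92/3 ≈ 2974; y = 0.00 + 1 × 1128.00/3 ≈ 376.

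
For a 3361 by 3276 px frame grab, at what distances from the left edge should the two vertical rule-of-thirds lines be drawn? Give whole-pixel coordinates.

3361 / 3 = 1120.33, so the vertical lines sit at one and two thirds of 3361.

x = 1120 px and x = 2241 px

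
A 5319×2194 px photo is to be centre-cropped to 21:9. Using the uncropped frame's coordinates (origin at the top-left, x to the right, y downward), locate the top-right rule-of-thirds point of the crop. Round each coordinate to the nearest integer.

(3513, 731)

5319/2194 > 21/9, so the 21:9 crop keeps the full height 2194 and trims width to 2194 × 21/9 = 5119.33 px.
Left offset = (5319 − 5119.33)/2 = 99.83 px; top offset = 0.
Top-right is two-thirds across and one-third down within the crop:
x = 99.83 + 2 × 5119.33/3 ≈ 3513; y = 0.00 + 1 × 2194.00/3 ≈ 731.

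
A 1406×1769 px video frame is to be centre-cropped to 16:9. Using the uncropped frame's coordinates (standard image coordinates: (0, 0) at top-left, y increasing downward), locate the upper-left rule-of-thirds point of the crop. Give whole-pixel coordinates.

x = 469 px, y = 753 px

1406/1769 < 16/9, so the 16:9 crop keeps the full width 1406 and trims height to 1406 × 9/16 = 790.88 px.
Top offset = (1769 − 790.88)/2 = 489.06 px; left offset = 0.
Upper-left is one-third across and one-third down within the crop:
x = 0.00 + 1 × 1406.00/3 ≈ 469; y = 489.06 + 1 × 790.88/3 ≈ 753.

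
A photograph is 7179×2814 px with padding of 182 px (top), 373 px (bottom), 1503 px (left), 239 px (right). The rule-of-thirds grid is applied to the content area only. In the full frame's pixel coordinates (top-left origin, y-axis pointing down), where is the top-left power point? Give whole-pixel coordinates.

x = 3315 px, y = 935 px

Content width = 7179 − 1503 − 239 = 5437 px; content height = 2814 − 182 − 373 = 2259 px.
Top-left is one-third across and one-third down within the content area.
x = 1503 + 1 × 5437/3 = 1503 + 1812.33 ≈ 3315
y = 182 + 1 × 2259/3 = 182 + 753.00 ≈ 935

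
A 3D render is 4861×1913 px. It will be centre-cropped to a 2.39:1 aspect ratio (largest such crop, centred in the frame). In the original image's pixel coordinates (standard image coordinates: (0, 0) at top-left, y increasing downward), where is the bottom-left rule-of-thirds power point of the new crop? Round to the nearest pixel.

x = 1668 px, y = 1275 px

4861/1913 > 2.39/1, so the 2.39:1 crop keeps the full height 1913 and trims width to 1913 × 2.39/1 = 4572.07 px.
Left offset = (4861 − 4572.07)/2 = 144.46 px; top offset = 0.
Bottom-left is one-third across and two-thirds down within the crop:
x = 144.46 + 1 × 4572.07/3 ≈ 1668; y = 0.00 + 2 × 1913.00/3 ≈ 1275.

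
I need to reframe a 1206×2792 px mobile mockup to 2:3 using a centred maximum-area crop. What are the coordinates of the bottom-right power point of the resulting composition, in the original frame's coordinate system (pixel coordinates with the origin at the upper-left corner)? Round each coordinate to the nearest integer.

(804, 1698)

1206/2792 < 2/3, so the 2:3 crop keeps the full width 1206 and trims height to 1206 × 3/2 = 1809.00 px.
Top offset = (2792 − 1809.00)/2 = 491.50 px; left offset = 0.
Bottom-right is two-thirds across and two-thirds down within the crop:
x = 0.00 + 2 × 1206.00/3 ≈ 804; y = 491.50 + 2 × 1809.00/3 ≈ 1698.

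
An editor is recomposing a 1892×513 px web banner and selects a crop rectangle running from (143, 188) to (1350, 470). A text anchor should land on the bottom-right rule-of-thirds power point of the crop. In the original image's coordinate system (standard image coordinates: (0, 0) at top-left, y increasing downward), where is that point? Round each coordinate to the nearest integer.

Crop width = 1350 − 143 = 1207 px; one third is 402.33 px.
Crop height = 470 − 188 = 282 px; one third is 94.00 px.
The bottom-right point is two-thirds across and two-thirds down within the crop:
x = 143 + 2 × 402.33 ≈ 948; y = 188 + 2 × 94.00 ≈ 376.

(948, 376)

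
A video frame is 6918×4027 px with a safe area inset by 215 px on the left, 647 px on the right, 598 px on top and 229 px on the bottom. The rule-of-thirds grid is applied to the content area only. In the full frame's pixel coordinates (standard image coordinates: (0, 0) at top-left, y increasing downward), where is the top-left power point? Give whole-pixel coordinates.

x = 2234 px, y = 1665 px

Content width = 6918 − 215 − 647 = 6056 px; content height = 4027 − 598 − 229 = 3200 px.
Top-left is one-third across and one-third down within the content area.
x = 215 + 1 × 6056/3 = 215 + 2018.67 ≈ 2234
y = 598 + 1 × 3200/3 = 598 + 1066.67 ≈ 1665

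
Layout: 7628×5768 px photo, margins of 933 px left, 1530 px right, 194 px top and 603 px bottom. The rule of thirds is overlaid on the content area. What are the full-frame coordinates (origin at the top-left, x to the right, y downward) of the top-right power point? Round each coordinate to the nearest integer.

x = 4376 px, y = 1851 px

Content width = 7628 − 933 − 1530 = 5165 px; content height = 5768 − 194 − 603 = 4971 px.
Top-right is two-thirds across and one-third down within the content area.
x = 933 + 2 × 5165/3 = 933 + 3443.33 ≈ 4376
y = 194 + 1 × 4971/3 = 194 + 1657.00 ≈ 1851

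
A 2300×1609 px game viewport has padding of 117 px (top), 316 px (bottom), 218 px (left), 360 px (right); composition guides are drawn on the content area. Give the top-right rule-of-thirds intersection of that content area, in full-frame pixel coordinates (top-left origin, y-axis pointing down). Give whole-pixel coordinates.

x = 1366 px, y = 509 px

Content width = 2300 − 218 − 360 = 1722 px; content height = 1609 − 117 − 316 = 1176 px.
Top-right is two-thirds across and one-third down within the content area.
x = 218 + 2 × 1722/3 = 218 + 1148.00 ≈ 1366
y = 117 + 1 × 1176/3 = 117 + 392.00 ≈ 509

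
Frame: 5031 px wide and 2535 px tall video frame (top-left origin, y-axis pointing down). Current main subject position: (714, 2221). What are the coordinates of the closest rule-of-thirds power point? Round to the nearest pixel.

Third lines: x ∈ {1677, 3354}, y ∈ {845, 1690}.
714 is closer to x = 1677; 2221 is closer to y = 1690.
So the nearest intersection is the lower-left power point.

x = 1677 px, y = 1690 px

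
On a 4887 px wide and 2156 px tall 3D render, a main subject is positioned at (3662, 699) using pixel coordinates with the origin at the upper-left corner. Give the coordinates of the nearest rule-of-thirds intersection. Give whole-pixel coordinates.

(3258, 719)

Third lines: x ∈ {1629, 3258}, y ∈ {719, 1437}.
3662 is closer to x = 3258; 699 is closer to y = 719.
So the nearest intersection is the upper-right power point.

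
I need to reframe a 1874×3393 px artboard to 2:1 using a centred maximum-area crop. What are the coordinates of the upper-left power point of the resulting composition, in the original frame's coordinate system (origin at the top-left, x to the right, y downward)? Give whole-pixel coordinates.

x = 625 px, y = 1540 px

1874/3393 < 2/1, so the 2:1 crop keeps the full width 1874 and trims height to 1874 × 1/2 = 937.00 px.
Top offset = (3393 − 937.00)/2 = 1228.00 px; left offset = 0.
Upper-left is one-third across and one-third down within the crop:
x = 0.00 + 1 × 1874.00/3 ≈ 625; y = 1228.00 + 1 × 937.00/3 ≈ 1540.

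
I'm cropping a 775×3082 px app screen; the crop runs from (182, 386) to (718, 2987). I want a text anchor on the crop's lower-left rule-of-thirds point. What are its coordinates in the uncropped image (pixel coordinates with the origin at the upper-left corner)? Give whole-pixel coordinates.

Crop width = 718 − 182 = 536 px; one third is 178.67 px.
Crop height = 2987 − 386 = 2601 px; one third is 867.00 px.
The lower-left point is one-third across and two-thirds down within the crop:
x = 182 + 1 × 178.67 ≈ 361; y = 386 + 2 × 867.00 ≈ 2120.

x = 361 px, y = 2120 px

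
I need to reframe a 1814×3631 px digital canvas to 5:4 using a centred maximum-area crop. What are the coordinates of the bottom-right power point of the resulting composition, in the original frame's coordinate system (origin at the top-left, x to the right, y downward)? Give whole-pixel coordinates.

(1209, 2057)

1814/3631 < 5/4, so the 5:4 crop keeps the full width 1814 and trims height to 1814 × 4/5 = 1451.20 px.
Top offset = (3631 − 1451.20)/2 = 1089.90 px; left offset = 0.
Bottom-right is two-thirds across and two-thirds down within the crop:
x = 0.00 + 2 × 1814.00/3 ≈ 1209; y = 1089.90 + 2 × 1451.20/3 ≈ 2057.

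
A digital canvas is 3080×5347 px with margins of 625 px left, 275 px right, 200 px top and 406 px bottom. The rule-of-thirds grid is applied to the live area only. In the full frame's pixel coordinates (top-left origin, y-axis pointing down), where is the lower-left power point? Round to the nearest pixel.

Content width = 3080 − 625 − 275 = 2180 px; content height = 5347 − 200 − 406 = 4741 px.
Lower-left is one-third across and two-thirds down within the live area.
x = 625 + 1 × 2180/3 = 625 + 726.67 ≈ 1352
y = 200 + 2 × 4741/3 = 200 + 3160.67 ≈ 3361

(1352, 3361)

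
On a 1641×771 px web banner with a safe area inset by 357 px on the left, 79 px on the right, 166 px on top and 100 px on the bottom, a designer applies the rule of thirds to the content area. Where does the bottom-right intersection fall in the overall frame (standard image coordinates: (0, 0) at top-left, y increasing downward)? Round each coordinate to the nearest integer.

x = 1160 px, y = 503 px

Content width = 1641 − 357 − 79 = 1205 px; content height = 771 − 166 − 100 = 505 px.
Bottom-right is two-thirds across and two-thirds down within the content area.
x = 357 + 2 × 1205/3 = 357 + 803.33 ≈ 1160
y = 166 + 2 × 505/3 = 166 + 336.67 ≈ 503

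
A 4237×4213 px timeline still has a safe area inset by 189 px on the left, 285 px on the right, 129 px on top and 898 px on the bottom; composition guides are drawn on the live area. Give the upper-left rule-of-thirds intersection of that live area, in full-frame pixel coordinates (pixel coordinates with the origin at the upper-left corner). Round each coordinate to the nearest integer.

(1443, 1191)

Content width = 4237 − 189 − 285 = 3763 px; content height = 4213 − 129 − 898 = 3186 px.
Upper-left is one-third across and one-third down within the live area.
x = 189 + 1 × 3763/3 = 189 + 1254.33 ≈ 1443
y = 129 + 1 × 3186/3 = 129 + 1062.00 ≈ 1191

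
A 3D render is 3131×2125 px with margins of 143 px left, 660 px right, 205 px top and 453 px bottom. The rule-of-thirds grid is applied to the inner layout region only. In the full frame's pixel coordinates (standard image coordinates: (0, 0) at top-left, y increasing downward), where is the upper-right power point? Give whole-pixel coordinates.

Content width = 3131 − 143 − 660 = 2328 px; content height = 2125 − 205 − 453 = 1467 px.
Upper-right is two-thirds across and one-third down within the inner layout region.
x = 143 + 2 × 2328/3 = 143 + 1552.00 ≈ 1695
y = 205 + 1 × 1467/3 = 205 + 489.00 ≈ 694

x = 1695 px, y = 694 px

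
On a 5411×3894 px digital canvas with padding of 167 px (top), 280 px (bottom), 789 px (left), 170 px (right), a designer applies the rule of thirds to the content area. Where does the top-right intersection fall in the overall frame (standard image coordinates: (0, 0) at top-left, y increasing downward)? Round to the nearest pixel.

Content width = 5411 − 789 − 170 = 4452 px; content height = 3894 − 167 − 280 = 3447 px.
Top-right is two-thirds across and one-third down within the content area.
x = 789 + 2 × 4452/3 = 789 + 2968.00 ≈ 3757
y = 167 + 1 × 3447/3 = 167 + 1149.00 ≈ 1316

(3757, 1316)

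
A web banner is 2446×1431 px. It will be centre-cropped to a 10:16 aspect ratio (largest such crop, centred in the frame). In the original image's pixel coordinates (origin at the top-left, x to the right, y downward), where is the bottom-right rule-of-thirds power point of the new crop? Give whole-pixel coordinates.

(1372, 954)

2446/1431 > 10/16, so the 10:16 crop keeps the full height 1431 and trims width to 1431 × 10/16 = 894.38 px.
Left offset = (2446 − 894.38)/2 = 775.81 px; top offset = 0.
Bottom-right is two-thirds across and two-thirds down within the crop:
x = 775.81 + 2 × 894.38/3 ≈ 1372; y = 0.00 + 2 × 1431.00/3 ≈ 954.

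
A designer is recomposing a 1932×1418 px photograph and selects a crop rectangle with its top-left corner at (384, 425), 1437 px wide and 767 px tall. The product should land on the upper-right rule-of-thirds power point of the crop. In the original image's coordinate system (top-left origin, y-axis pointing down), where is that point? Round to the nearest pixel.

(1342, 681)

One third of the crop width 1437 is 479.00 px.
One third of the crop height 767 is 255.67 px.
The upper-right point is two-thirds across and one-third down within the crop:
x = 384 + 2 × 479.00 ≈ 1342; y = 425 + 1 × 255.67 ≈ 681.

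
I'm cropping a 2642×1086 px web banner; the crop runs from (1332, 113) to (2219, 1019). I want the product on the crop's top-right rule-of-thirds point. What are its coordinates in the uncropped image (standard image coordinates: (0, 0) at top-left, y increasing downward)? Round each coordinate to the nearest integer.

Crop width = 2219 − 1332 = 887 px; one third is 295.67 px.
Crop height = 1019 − 113 = 906 px; one third is 302.00 px.
The top-right point is two-thirds across and one-third down within the crop:
x = 1332 + 2 × 295.67 ≈ 1923; y = 113 + 1 × 302.00 ≈ 415.

(1923, 415)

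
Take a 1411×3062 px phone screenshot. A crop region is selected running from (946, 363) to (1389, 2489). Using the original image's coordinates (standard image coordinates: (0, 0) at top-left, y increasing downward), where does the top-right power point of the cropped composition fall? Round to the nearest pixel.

x = 1241 px, y = 1072 px

Crop width = 1389 − 946 = 443 px; one third is 147.67 px.
Crop height = 2489 − 363 = 2126 px; one third is 708.67 px.
The top-right point is two-thirds across and one-third down within the crop:
x = 946 + 2 × 147.67 ≈ 1241; y = 363 + 1 × 708.67 ≈ 1072.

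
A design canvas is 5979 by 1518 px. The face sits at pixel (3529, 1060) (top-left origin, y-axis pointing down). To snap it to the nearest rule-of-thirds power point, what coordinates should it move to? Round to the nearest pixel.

(3986, 1012)

Third lines: x ∈ {1993, 3986}, y ∈ {506, 1012}.
3529 is closer to x = 3986; 1060 is closer to y = 1012.
So the nearest intersection is the lower-right power point.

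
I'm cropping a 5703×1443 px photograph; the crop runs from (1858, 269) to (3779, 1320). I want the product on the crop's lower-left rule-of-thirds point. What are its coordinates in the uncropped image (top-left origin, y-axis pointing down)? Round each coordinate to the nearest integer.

Crop width = 3779 − 1858 = 1921 px; one third is 640.33 px.
Crop height = 1320 − 269 = 1051 px; one third is 350.33 px.
The lower-left point is one-third across and two-thirds down within the crop:
x = 1858 + 1 × 640.33 ≈ 2498; y = 269 + 2 × 350.33 ≈ 970.

x = 2498 px, y = 970 px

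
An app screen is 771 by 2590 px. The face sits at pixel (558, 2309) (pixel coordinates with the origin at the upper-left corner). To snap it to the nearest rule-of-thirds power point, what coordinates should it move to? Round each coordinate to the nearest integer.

Third lines: x ∈ {257, 514}, y ∈ {863, 1727}.
558 is closer to x = 514; 2309 is closer to y = 1727.
So the nearest intersection is the lower-right power point.

(514, 1727)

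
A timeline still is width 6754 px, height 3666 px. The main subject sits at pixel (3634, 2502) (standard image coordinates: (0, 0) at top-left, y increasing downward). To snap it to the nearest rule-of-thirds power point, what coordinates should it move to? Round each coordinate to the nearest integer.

Third lines: x ∈ {2251, 4503}, y ∈ {1222, 2444}.
3634 is closer to x = 4503; 2502 is closer to y = 2444.
So the nearest intersection is the lower-right power point.

(4503, 2444)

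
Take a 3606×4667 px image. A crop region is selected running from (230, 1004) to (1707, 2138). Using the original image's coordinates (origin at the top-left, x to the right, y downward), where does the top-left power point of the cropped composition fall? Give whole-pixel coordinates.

Crop width = 1707 − 230 = 1477 px; one third is 492.33 px.
Crop height = 2138 − 1004 = 1134 px; one third is 378.00 px.
The top-left point is one-third across and one-third down within the crop:
x = 230 + 1 × 492.33 ≈ 722; y = 1004 + 1 × 378.00 ≈ 1382.

(722, 1382)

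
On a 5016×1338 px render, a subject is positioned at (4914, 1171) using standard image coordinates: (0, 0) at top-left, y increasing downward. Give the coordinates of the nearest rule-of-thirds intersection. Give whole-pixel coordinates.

Third lines: x ∈ {1672, 3344}, y ∈ {446, 892}.
4914 is closer to x = 3344; 1171 is closer to y = 892.
So the nearest intersection is the lower-right power point.

x = 3344 px, y = 892 px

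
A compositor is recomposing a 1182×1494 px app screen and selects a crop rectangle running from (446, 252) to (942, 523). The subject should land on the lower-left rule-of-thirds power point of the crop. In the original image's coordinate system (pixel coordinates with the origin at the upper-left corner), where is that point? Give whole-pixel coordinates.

Crop width = 942 − 446 = 496 px; one third is 165.33 px.
Crop height = 523 − 252 = 271 px; one third is 90.33 px.
The lower-left point is one-third across and two-thirds down within the crop:
x = 446 + 1 × 165.33 ≈ 611; y = 252 + 2 × 90.33 ≈ 433.

x = 611 px, y = 433 px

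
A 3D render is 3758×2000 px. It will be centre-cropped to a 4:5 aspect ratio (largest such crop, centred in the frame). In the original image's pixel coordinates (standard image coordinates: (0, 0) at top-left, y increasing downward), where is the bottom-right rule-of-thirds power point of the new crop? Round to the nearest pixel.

x = 2146 px, y = 1333 px

3758/2000 > 4/5, so the 4:5 crop keeps the full height 2000 and trims width to 2000 × 4/5 = 1600.00 px.
Left offset = (3758 − 1600.00)/2 = 1079.00 px; top offset = 0.
Bottom-right is two-thirds across and two-thirds down within the crop:
x = 1079.00 + 2 × 1600.00/3 ≈ 2146; y = 0.00 + 2 × 2000.00/3 ≈ 1333.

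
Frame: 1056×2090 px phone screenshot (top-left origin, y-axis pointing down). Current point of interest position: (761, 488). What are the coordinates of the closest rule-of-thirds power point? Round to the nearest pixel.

Third lines: x ∈ {352, 704}, y ∈ {697, 1393}.
761 is closer to x = 704; 488 is closer to y = 697.
So the nearest intersection is the upper-right power point.

x = 704 px, y = 697 px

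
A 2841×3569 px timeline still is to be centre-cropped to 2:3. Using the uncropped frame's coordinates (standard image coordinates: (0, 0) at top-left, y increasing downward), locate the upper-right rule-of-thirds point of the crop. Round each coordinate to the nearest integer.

x = 1817 px, y = 1190 px

2841/3569 > 2/3, so the 2:3 crop keeps the full height 3569 and trims width to 3569 × 2/3 = 2379.33 px.
Left offset = (2841 − 2379.33)/2 = 230.83 px; top offset = 0.
Upper-right is two-thirds across and one-third down within the crop:
x = 230.83 + 2 × 2379.33/3 ≈ 1817; y = 0.00 + 1 × 3569.00/3 ≈ 1190.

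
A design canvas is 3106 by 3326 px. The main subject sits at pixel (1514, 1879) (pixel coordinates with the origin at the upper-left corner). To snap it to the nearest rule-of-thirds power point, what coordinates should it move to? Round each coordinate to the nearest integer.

x = 1035 px, y = 2217 px

Third lines: x ∈ {1035, 2071}, y ∈ {1109, 2217}.
1514 is closer to x = 1035; 1879 is closer to y = 2217.
So the nearest intersection is the lower-left power point.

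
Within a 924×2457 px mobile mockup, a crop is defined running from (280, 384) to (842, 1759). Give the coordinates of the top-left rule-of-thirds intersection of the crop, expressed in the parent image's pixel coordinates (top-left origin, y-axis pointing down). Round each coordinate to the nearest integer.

Crop width = 842 − 280 = 562 px; one third is 187.33 px.
Crop height = 1759 − 384 = 1375 px; one third is 458.33 px.
The top-left point is one-third across and one-third down within the crop:
x = 280 + 1 × 187.33 ≈ 467; y = 384 + 1 × 458.33 ≈ 842.

x = 467 px, y = 842 px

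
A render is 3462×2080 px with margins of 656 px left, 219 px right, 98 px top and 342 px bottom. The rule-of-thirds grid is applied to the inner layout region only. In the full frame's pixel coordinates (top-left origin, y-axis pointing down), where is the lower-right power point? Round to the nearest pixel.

Content width = 3462 − 656 − 219 = 2587 px; content height = 2080 − 98 − 342 = 1640 px.
Lower-right is two-thirds across and two-thirds down within the inner layout region.
x = 656 + 2 × 2587/3 = 656 + 1724.67 ≈ 2381
y = 98 + 2 × 1640/3 = 98 + 1093.33 ≈ 1191

x = 2381 px, y = 1191 px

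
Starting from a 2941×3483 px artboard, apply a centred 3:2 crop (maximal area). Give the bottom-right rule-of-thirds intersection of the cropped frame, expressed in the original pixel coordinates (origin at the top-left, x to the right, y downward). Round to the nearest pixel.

x = 1961 px, y = 2068 px

2941/3483 < 3/2, so the 3:2 crop keeps the full width 2941 and trims height to 2941 × 2/3 = 1960.67 px.
Top offset = (3483 − 1960.67)/2 = 761.17 px; left offset = 0.
Bottom-right is two-thirds across and two-thirds down within the crop:
x = 0.00 + 2 × 2941.00/3 ≈ 1961; y = 761.17 + 2 × 1960.67/3 ≈ 2068.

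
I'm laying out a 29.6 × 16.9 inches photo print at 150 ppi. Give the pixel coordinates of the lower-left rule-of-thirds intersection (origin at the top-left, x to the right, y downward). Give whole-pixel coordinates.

x = 1480 px, y = 1690 px

In pixels the canvas is 29.6 × 150 = 4440 wide and 16.9 × 150 = 2535 tall.
The lower-left point is one-third across and two-thirds down:
x = 1 × 4440/3 ≈ 1480; y = 2 × 2535/3 ≈ 1690.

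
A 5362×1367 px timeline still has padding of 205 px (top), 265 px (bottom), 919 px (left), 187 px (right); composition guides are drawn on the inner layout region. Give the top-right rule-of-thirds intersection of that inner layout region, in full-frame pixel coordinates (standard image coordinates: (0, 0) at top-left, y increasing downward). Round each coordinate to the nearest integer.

Content width = 5362 − 919 − 187 = 4256 px; content height = 1367 − 205 − 265 = 897 px.
Top-right is two-thirds across and one-third down within the inner layout region.
x = 919 + 2 × 4256/3 = 919 + 2837.33 ≈ 3756
y = 205 + 1 × 897/3 = 205 + 299.00 ≈ 504

x = 3756 px, y = 504 px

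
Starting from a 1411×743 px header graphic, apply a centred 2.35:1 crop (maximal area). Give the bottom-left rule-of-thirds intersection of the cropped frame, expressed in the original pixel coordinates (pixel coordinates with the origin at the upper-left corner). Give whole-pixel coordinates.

1411/743 < 2.35/1, so the 2.35:1 crop keeps the full width 1411 and trims height to 1411 × 1/2.35 = 600.43 px.
Top offset = (743 − 600.43)/2 = 71.29 px; left offset = 0.
Bottom-left is one-third across and two-thirds down within the crop:
x = 0.00 + 1 × 1411.00/3 ≈ 470; y = 71.29 + 2 × 600.43/3 ≈ 472.

x = 470 px, y = 472 px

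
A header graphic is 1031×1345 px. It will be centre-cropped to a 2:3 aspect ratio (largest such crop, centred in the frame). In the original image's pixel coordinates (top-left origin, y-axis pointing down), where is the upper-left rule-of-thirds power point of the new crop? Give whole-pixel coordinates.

x = 366 px, y = 448 px

1031/1345 > 2/3, so the 2:3 crop keeps the full height 1345 and trims width to 1345 × 2/3 = 896.67 px.
Left offset = (1031 − 896.67)/2 = 67.17 px; top offset = 0.
Upper-left is one-third across and one-third down within the crop:
x = 67.17 + 1 × 896.67/3 ≈ 366; y = 0.00 + 1 × 1345.00/3 ≈ 448.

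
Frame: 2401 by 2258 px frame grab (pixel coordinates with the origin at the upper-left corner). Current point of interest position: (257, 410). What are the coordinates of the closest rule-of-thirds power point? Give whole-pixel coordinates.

Third lines: x ∈ {800, 1601}, y ∈ {753, 1505}.
257 is closer to x = 800; 410 is closer to y = 753.
So the nearest intersection is the upper-left power point.

x = 800 px, y = 753 px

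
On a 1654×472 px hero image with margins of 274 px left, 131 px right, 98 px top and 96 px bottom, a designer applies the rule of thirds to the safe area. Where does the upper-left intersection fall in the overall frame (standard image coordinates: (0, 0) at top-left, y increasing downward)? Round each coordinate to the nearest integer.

Content width = 1654 − 274 − 131 = 1249 px; content height = 472 − 98 − 96 = 278 px.
Upper-left is one-third across and one-third down within the safe area.
x = 274 + 1 × 1249/3 = 274 + 416.33 ≈ 690
y = 98 + 1 × 278/3 = 98 + 92.67 ≈ 191

(690, 191)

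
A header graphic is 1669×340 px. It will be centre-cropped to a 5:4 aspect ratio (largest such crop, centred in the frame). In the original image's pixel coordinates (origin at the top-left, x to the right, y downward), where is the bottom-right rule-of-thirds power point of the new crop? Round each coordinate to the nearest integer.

(905, 227)

1669/340 > 5/4, so the 5:4 crop keeps the full height 340 and trims width to 340 × 5/4 = 425.00 px.
Left offset = (1669 − 425.00)/2 = 622.00 px; top offset = 0.
Bottom-right is two-thirds across and two-thirds down within the crop:
x = 622.00 + 2 × 425.00/3 ≈ 905; y = 0.00 + 2 × 340.00/3 ≈ 227.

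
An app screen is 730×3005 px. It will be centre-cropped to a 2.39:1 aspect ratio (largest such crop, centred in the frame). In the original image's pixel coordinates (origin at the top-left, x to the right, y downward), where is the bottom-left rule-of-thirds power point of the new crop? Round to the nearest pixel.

(243, 1553)

730/3005 < 2.39/1, so the 2.39:1 crop keeps the full width 730 and trims height to 730 × 1/2.39 = 305.44 px.
Top offset = (3005 − 305.44)/2 = 1349.78 px; left offset = 0.
Bottom-left is one-third across and two-thirds down within the crop:
x = 0.00 + 1 × 730.00/3 ≈ 243; y = 1349.78 + 2 × 305.44/3 ≈ 1553.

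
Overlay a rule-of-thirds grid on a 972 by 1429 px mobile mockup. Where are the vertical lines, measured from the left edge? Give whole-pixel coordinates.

972 / 3 = 324, so the vertical lines sit at one and two thirds of 972.

x = 324 px and x = 648 px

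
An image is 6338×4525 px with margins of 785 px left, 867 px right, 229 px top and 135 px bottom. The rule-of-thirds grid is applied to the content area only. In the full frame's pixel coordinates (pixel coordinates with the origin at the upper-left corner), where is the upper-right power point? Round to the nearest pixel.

(3909, 1616)

Content width = 6338 − 785 − 867 = 4686 px; content height = 4525 − 229 − 135 = 4161 px.
Upper-right is two-thirds across and one-third down within the content area.
x = 785 + 2 × 4686/3 = 785 + 3124.00 ≈ 3909
y = 229 + 1 × 4161/3 = 229 + 1387.00 ≈ 1616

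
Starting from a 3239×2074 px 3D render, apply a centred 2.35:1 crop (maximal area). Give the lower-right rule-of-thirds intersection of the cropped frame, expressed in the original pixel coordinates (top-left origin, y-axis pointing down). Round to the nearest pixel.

3239/2074 < 2.35/1, so the 2.35:1 crop keeps the full width 3239 and trims height to 3239 × 1/2.35 = 1378.30 px.
Top offset = (2074 − 1378.30)/2 = 347.85 px; left offset = 0.
Lower-right is two-thirds across and two-thirds down within the crop:
x = 0.00 + 2 × 3239.00/3 ≈ 2159; y = 347.85 + 2 × 1378.30/3 ≈ 1267.

x = 2159 px, y = 1267 px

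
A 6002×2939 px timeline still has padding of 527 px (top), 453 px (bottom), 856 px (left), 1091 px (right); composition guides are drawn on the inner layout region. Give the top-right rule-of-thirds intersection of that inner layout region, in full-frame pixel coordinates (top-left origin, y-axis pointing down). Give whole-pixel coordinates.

x = 3559 px, y = 1180 px

Content width = 6002 − 856 − 1091 = 4055 px; content height = 2939 − 527 − 453 = 1959 px.
Top-right is two-thirds across and one-third down within the inner layout region.
x = 856 + 2 × 4055/3 = 856 + 2703.33 ≈ 3559
y = 527 + 1 × 1959/3 = 527 + 653.00 ≈ 1180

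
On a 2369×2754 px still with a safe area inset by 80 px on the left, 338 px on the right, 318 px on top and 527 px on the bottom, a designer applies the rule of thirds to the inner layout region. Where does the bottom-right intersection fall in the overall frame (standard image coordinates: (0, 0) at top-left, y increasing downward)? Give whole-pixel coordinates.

Content width = 2369 − 80 − 338 = 1951 px; content height = 2754 − 318 − 527 = 1909 px.
Bottom-right is two-thirds across and two-thirds down within the inner layout region.
x = 80 + 2 × 1951/3 = 80 + 1300.67 ≈ 1381
y = 318 + 2 × 1909/3 = 318 + 1272.67 ≈ 1591

x = 1381 px, y = 1591 px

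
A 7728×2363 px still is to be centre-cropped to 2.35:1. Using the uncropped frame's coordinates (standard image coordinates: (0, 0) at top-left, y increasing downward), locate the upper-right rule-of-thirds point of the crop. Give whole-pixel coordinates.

7728/2363 > 2.35/1, so the 2.35:1 crop keeps the full height 2363 and trims width to 2363 × 2.35/1 = 5553.05 px.
Left offset = (7728 − 5553.05)/2 = 1087.47 px; top offset = 0.
Upper-right is two-thirds across and one-third down within the crop:
x = 1087.47 + 2 × 5553.05/3 ≈ 4790; y = 0.00 + 1 × 2363.00/3 ≈ 788.

x = 4790 px, y = 788 px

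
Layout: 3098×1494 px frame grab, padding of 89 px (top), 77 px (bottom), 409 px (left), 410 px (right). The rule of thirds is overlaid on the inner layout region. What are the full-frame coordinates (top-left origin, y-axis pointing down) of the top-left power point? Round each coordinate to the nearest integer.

x = 1169 px, y = 532 px

Content width = 3098 − 409 − 410 = 2279 px; content height = 1494 − 89 − 77 = 1328 px.
Top-left is one-third across and one-third down within the inner layout region.
x = 409 + 1 × 2279/3 = 409 + 759.67 ≈ 1169
y = 89 + 1 × 1328/3 = 89 + 442.67 ≈ 532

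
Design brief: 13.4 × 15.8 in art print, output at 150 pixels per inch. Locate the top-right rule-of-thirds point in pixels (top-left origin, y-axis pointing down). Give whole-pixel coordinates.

In pixels the canvas is 13.4 × 150 = 2010 wide and 15.8 × 150 = 2370 tall.
The top-right point is two-thirds across and one-third down:
x = 2 × 2010/3 ≈ 1340; y = 1 × 2370/3 ≈ 790.

x = 1340 px, y = 790 px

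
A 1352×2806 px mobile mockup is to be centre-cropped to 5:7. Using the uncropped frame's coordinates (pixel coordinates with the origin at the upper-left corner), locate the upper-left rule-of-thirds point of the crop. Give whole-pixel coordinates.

1352/2806 < 5/7, so the 5:7 crop keeps the full width 1352 and trims height to 1352 × 7/5 = 1892.80 px.
Top offset = (2806 − 1892.80)/2 = 456.60 px; left offset = 0.
Upper-left is one-third across and one-third down within the crop:
x = 0.00 + 1 × 1352.00/3 ≈ 451; y = 456.60 + 1 × 1892.80/3 ≈ 1088.

x = 451 px, y = 1088 px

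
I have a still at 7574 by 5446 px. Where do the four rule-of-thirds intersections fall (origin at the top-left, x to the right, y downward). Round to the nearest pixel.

(2525, 1815), (5049, 1815), (2525, 3631), (5049, 3631)

One third of 7574 is 2524.67; one third of 5446 is 1815.33.
Vertical third lines at x = 2525 and x = 5049; horizontal third lines at y = 1815 and y = 3631.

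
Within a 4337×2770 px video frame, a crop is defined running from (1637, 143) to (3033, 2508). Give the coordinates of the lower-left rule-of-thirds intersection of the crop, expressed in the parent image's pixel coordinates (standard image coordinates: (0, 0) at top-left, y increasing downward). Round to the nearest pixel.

(2102, 1720)

Crop width = 3033 − 1637 = 1396 px; one third is 465.33 px.
Crop height = 2508 − 143 = 2365 px; one third is 788.33 px.
The lower-left point is one-third across and two-thirds down within the crop:
x = 1637 + 1 × 465.33 ≈ 2102; y = 143 + 2 × 788.33 ≈ 1720.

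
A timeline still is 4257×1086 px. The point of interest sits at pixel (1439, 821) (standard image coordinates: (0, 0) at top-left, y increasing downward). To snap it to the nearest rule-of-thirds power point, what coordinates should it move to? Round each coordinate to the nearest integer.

x = 1419 px, y = 724 px

Third lines: x ∈ {1419, 2838}, y ∈ {362, 724}.
1439 is closer to x = 1419; 821 is closer to y = 724.
So the nearest intersection is the lower-left power point.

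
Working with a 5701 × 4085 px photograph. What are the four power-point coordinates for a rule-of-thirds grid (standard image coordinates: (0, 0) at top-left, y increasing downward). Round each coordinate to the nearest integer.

(1900, 1362), (3801, 1362), (1900, 2723), (3801, 2723)

One third of 5701 is 1900.33; one third of 4085 is 1361.67.
Vertical third lines at x = 1900 and x = 3801; horizontal third lines at y = 1362 and y = 2723.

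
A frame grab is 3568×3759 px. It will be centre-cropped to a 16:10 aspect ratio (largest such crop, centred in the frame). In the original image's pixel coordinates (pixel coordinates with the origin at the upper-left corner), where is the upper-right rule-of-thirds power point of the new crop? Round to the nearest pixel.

(2379, 1508)

3568/3759 < 16/10, so the 16:10 crop keeps the full width 3568 and trims height to 3568 × 10/16 = 2230.00 px.
Top offset = (3759 − 2230.00)/2 = 764.50 px; left offset = 0.
Upper-right is two-thirds across and one-third down within the crop:
x = 0.00 + 2 × 3568.00/3 ≈ 2379; y = 764.50 + 1 × 2230.00/3 ≈ 1508.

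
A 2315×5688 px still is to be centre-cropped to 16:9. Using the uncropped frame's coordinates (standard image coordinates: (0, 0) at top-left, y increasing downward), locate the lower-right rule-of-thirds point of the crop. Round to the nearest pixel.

(1543, 3061)

2315/5688 < 16/9, so the 16:9 crop keeps the full width 2315 and trims height to 2315 × 9/16 = 1302.19 px.
Top offset = (5688 − 1302.19)/2 = 2192.91 px; left offset = 0.
Lower-right is two-thirds across and two-thirds down within the crop:
x = 0.00 + 2 × 2315.00/3 ≈ 1543; y = 2192.91 + 2 × 1302.19/3 ≈ 3061.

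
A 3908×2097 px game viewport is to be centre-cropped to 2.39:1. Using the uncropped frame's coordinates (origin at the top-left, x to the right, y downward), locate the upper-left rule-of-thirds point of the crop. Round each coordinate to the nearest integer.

x = 1303 px, y = 776 px

3908/2097 < 2.39/1, so the 2.39:1 crop keeps the full width 3908 and trims height to 3908 × 1/2.39 = 1635.15 px.
Top offset = (2097 − 1635.15)/2 = 230.93 px; left offset = 0.
Upper-left is one-third across and one-third down within the crop:
x = 0.00 + 1 × 3908.00/3 ≈ 1303; y = 230.93 + 1 × 1635.15/3 ≈ 776.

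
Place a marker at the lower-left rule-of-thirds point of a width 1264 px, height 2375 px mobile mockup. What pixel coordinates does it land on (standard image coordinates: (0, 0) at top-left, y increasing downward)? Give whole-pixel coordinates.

The lower-left point sits one-third of the way across and two-thirds of the way down.
x = 1 × 1264/3 ≈ 421; y = 2 × 2375/3 ≈ 1583.

x = 421 px, y = 1583 px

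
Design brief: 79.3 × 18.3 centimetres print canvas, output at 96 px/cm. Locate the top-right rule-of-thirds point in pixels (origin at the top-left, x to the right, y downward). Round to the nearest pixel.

x = 5075 px, y = 586 px

In pixels the canvas is 79.3 × 96 = 7612.8 wide and 18.3 × 96 = 1756.8 tall.
The top-right point is two-thirds across and one-third down:
x = 2 × 7612.8/3 ≈ 5075; y = 1 × 1756.8/3 ≈ 586.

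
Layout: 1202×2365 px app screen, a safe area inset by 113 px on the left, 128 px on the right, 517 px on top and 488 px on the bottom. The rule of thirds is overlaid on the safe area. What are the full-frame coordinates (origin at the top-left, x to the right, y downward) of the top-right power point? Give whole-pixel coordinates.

Content width = 1202 − 113 − 128 = 961 px; content height = 2365 − 517 − 488 = 1360 px.
Top-right is two-thirds across and one-third down within the safe area.
x = 113 + 2 × 961/3 = 113 + 640.67 ≈ 754
y = 517 + 1 × 1360/3 = 517 + 453.33 ≈ 970

(754, 970)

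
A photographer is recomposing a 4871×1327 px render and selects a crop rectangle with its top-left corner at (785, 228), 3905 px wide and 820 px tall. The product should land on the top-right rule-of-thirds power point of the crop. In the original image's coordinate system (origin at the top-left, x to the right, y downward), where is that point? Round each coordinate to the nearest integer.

One third of the crop width 3905 is 1301.67 px.
One third of the crop height 820 is 273.33 px.
The top-right point is two-thirds across and one-third down within the crop:
x = 785 + 2 × 1301.67 ≈ 3388; y = 228 + 1 × 273.33 ≈ 501.

x = 3388 px, y = 501 px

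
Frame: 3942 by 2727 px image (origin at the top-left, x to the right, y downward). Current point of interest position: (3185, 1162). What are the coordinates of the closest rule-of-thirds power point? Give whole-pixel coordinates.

(2628, 909)

Third lines: x ∈ {1314, 2628}, y ∈ {909, 1818}.
3185 is closer to x = 2628; 1162 is closer to y = 909.
So the nearest intersection is the upper-right power point.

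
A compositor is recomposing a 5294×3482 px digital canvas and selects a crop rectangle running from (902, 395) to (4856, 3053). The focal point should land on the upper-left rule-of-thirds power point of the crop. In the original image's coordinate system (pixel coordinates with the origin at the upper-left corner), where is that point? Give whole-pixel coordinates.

x = 2220 px, y = 1281 px

Crop width = 4856 − 902 = 3954 px; one third is 1318.00 px.
Crop height = 3053 − 395 = 2658 px; one third is 886.00 px.
The upper-left point is one-third across and one-third down within the crop:
x = 902 + 1 × 1318.00 ≈ 2220; y = 395 + 1 × 886.00 ≈ 1281.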